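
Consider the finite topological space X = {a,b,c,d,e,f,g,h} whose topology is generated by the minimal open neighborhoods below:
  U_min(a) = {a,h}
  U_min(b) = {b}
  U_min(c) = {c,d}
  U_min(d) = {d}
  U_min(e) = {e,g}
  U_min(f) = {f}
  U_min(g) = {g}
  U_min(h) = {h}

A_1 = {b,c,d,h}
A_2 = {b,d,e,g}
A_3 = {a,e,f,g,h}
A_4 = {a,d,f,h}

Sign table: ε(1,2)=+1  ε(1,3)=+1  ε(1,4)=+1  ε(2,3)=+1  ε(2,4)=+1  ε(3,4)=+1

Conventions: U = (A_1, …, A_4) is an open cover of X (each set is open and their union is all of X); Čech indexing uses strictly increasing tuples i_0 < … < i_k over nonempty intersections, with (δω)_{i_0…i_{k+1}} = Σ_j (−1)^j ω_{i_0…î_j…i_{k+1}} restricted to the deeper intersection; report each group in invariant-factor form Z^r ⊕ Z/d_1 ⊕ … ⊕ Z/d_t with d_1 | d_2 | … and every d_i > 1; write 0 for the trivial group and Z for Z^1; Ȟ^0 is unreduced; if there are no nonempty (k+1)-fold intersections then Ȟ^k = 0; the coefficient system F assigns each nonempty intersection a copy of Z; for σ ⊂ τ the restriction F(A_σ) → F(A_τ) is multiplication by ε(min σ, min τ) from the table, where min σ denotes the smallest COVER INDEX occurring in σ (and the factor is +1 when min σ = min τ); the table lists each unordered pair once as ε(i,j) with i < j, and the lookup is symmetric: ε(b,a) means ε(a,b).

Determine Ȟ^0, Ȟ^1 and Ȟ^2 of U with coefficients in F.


nerve of the cover:
  A12={b,d} A13={h} A14={d,h} A23={e,g} A24={d} A34={a,f,h}
  A124={d} A134={h}
C dims 4,6,2; δ0: rk 3, SNF 1^3; δ1: rk 2, SNF 1^2
Ȟ^0 = (4 − 3) − 0 = 1, so Ȟ^0 ≅ Z
Ȟ^1 = (6 − 2) − 3 = 1, so Ȟ^1 ≅ Z
Ȟ^2 = (2 − 0) − 2 = 0, so Ȟ^2 ≅ 0

Ȟ^0 ≅ Z; Ȟ^1 ≅ Z; Ȟ^2 ≅ 0


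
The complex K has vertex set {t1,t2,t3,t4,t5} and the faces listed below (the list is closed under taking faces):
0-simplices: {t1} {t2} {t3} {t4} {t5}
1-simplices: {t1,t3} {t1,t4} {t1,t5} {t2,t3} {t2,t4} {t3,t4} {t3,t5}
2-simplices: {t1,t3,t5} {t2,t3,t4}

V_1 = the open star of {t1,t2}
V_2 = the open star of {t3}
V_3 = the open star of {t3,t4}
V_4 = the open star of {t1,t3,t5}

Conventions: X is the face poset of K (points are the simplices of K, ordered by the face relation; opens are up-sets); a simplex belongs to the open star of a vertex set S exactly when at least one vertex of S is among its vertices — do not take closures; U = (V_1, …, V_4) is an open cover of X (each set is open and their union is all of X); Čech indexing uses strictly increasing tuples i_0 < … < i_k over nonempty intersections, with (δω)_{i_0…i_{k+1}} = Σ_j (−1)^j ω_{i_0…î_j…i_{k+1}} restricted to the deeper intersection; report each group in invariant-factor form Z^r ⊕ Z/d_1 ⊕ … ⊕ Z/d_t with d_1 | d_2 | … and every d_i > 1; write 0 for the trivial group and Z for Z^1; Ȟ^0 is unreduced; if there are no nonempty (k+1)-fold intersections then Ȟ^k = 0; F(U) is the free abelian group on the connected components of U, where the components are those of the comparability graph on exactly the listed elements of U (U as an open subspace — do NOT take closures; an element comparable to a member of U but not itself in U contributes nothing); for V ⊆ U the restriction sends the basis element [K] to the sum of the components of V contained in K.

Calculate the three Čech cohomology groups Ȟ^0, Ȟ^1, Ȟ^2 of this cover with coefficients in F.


Ȟ^0(U;F) ≅ Z, Ȟ^1(U;F) ≅ Z, Ȟ^2(U;F) ≅ 0

intersection data:
  V1={{t1},{t2},{t1,t3},{t1,t4},{t1,t5},{t2,t3},{t2,t4},{t1,t3,t5},{t2,t3,t4}} V2={{t3},{t1,t3},{t2,t3},{t3,t4},{t3,t5},{t1,t3,t5},{t2,t3,t4}} V3={{t3},{t4},{t1,t3},{t1,t4},{t2,t3},{t2,t4},{t3,t4},{t3,t5},{t1,t3,t5},{t2,t3,t4}} V4={{t1},{t3},{t5},{t1,t3},{t1,t4},{t1,t5},{t2,t3},{t3,t4},{t3,t5},{t1,t3,t5},{t2,t3,t4}}
  V12={{t1,t3},{t2,t3},{t1,t3,t5},{t2,t3,t4}} V13={{t1,t3},{t1,t4},{t2,t3},{t2,t4},{t1,t3,t5},{t2,t3,t4}} V14={{t1},{t1,t3},{t1,t4},{t1,t5},{t2,t3},{t1,t3,t5},{t2,t3,t4}} V23={{t3},{t1,t3},{t2,t3},{t3,t4},{t3,t5},{t1,t3,t5},{t2,t3,t4}} V24={{t3},{t1,t3},{t2,t3},{t3,t4},{t3,t5},{t1,t3,t5},{t2,t3,t4}} V34={{t3},{t1,t3},{t1,t4},{t2,t3},{t3,t4},{t3,t5},{t1,t3,t5},{t2,t3,t4}}
  V123={{t1,t3},{t2,t3},{t1,t3,t5},{t2,t3,t4}} V124={{t1,t3},{t2,t3},{t1,t3,t5},{t2,t3,t4}} V134={{t1,t3},{t1,t4},{t2,t3},{t1,t3,t5},{t2,t3,t4}} V234={{t3},{t1,t3},{t2,t3},{t3,t4},{t3,t5},{t1,t3,t5},{t2,t3,t4}}
  V1234={{t1,t3},{t2,t3},{t1,t3,t5},{t2,t3,t4}}
components per intersection:
  V1: {{t1},{t1,t3},{t1,t4},{t1,t5},{t1,t3,t5}} {{t2},{t2,t3},{t2,t4},{t2,t3,t4}}
  V2: {{t3},{t1,t3},{t2,t3},{t3,t4},{t3,t5},{t1,t3,t5},{t2,t3,t4}}
  V3: {{t3},{t4},{t1,t3},{t1,t4},{t2,t3},{t2,t4},{t3,t4},{t3,t5},{t1,t3,t5},{t2,t3,t4}}
  V4: {{t1},{t3},{t5},{t1,t3},{t1,t4},{t1,t5},{t2,t3},{t3,t4},{t3,t5},{t1,t3,t5},{t2,t3,t4}}
  V12: {{t1,t3},{t1,t3,t5}} {{t2,t3},{t2,t3,t4}}
  V13: {{t1,t3},{t1,t3,t5}} {{t1,t4}} {{t2,t3},{t2,t4},{t2,t3,t4}}
  V14: {{t1},{t1,t3},{t1,t4},{t1,t5},{t1,t3,t5}} {{t2,t3},{t2,t3,t4}}
  V23: {{t3},{t1,t3},{t2,t3},{t3,t4},{t3,t5},{t1,t3,t5},{t2,t3,t4}}
  V24: {{t3},{t1,t3},{t2,t3},{t3,t4},{t3,t5},{t1,t3,t5},{t2,t3,t4}}
  V34: {{t3},{t1,t3},{t2,t3},{t3,t4},{t3,t5},{t1,t3,t5},{t2,t3,t4}} {{t1,t4}}
  V123: {{t1,t3},{t1,t3,t5}} {{t2,t3},{t2,t3,t4}}
  V124: {{t1,t3},{t1,t3,t5}} {{t2,t3},{t2,t3,t4}}
  V134: {{t1,t3},{t1,t3,t5}} {{t1,t4}} {{t2,t3},{t2,t3,t4}}
  V234: {{t3},{t1,t3},{t2,t3},{t3,t4},{t3,t5},{t1,t3,t5},{t2,t3,t4}}
  V1234: {{t1,t3},{t1,t3,t5}} {{t2,t3},{t2,t3,t4}}
C dims 5,11,8,2; δ0: rk 4, SNF 1^4; δ1: rk 6, SNF 1^6; δ2: rk 2, SNF 1^2
Ȟ^0 = (5 − 4) − 0 = 1, so Ȟ^0 ≅ Z
Ȟ^1 = (11 − 6) − 4 = 1, so Ȟ^1 ≅ Z
Ȟ^2 = (8 − 2) − 6 = 0, so Ȟ^2 ≅ 0


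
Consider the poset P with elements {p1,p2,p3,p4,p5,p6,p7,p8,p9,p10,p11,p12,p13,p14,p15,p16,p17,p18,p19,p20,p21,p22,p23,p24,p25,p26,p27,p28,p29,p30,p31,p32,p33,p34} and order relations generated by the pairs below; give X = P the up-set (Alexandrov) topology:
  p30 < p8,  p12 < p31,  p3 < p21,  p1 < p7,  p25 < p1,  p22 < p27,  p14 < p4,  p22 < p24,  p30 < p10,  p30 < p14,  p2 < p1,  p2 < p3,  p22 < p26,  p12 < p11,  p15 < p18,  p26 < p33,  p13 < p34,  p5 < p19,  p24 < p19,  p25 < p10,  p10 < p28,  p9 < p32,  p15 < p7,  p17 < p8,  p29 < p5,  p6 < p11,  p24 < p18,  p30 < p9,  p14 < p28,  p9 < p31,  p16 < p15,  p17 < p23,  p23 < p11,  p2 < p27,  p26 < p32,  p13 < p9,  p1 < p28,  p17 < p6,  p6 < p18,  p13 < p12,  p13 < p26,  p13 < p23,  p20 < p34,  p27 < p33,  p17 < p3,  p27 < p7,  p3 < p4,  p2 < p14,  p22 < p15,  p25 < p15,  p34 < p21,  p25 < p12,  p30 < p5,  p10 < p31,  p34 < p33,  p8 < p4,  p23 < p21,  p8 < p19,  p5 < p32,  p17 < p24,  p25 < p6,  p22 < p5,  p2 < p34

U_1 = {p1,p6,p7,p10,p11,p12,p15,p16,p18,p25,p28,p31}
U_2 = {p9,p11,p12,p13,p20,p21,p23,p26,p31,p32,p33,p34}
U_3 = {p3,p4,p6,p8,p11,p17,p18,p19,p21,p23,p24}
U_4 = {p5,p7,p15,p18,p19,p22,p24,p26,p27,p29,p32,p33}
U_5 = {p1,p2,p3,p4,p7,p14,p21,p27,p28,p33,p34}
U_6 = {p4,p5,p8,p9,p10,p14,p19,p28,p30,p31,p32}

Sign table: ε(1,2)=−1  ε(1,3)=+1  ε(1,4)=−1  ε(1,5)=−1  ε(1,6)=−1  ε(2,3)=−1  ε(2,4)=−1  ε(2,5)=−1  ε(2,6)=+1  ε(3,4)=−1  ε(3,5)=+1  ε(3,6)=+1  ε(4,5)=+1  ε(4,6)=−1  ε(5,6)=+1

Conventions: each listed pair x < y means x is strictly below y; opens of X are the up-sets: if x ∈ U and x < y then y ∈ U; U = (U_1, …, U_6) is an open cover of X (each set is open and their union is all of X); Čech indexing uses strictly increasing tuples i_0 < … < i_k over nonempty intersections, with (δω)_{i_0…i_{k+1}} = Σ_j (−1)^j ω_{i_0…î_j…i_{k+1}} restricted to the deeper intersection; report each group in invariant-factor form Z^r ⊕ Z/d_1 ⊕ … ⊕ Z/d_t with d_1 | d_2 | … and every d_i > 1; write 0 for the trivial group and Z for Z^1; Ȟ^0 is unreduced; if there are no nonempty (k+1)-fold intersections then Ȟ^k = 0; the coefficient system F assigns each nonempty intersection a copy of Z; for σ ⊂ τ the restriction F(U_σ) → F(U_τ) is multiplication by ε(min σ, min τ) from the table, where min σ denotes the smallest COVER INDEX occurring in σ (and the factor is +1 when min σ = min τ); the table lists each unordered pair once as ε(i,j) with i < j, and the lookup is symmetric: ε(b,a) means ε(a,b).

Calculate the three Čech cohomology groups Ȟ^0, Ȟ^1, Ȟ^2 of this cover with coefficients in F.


Ȟ^0 = 0, Ȟ^1 = Z/2, Ȟ^2 = Z

intersection data:
  U12={p11,p12,p31} U13={p6,p11,p18} U14={p7,p15,p18} U15={p1,p7,p28} U16={p10,p28,p31} U23={p11,p21,p23} U24={p26,p32,p33} U25={p21,p33,p34} U26={p9,p31,p32} U34={p18,p19,p24} U35={p3,p4,p21} U36={p4,p8,p19} U45={p7,p27,p33} U46={p5,p19,p32} U56={p4,p14,p28}
  U123={p11} U126={p31} U134={p18} U145={p7} U156={p28} U235={p21} U245={p33} U246={p32} U346={p19} U356={p4}
C dims 6,15,10; δ0: rk 6, SNF 1^5·2; δ1: rk 9, SNF 1^9
Ȟ^0 = (6 − 6) − 0 = 0, so Ȟ^0 ≅ 0
Ȟ^1 = (15 − 9) − 6 = 0 plus torsion [2], so Ȟ^1 ≅ Z/2
Ȟ^2 = (10 − 0) − 9 = 1, so Ȟ^2 ≅ Z


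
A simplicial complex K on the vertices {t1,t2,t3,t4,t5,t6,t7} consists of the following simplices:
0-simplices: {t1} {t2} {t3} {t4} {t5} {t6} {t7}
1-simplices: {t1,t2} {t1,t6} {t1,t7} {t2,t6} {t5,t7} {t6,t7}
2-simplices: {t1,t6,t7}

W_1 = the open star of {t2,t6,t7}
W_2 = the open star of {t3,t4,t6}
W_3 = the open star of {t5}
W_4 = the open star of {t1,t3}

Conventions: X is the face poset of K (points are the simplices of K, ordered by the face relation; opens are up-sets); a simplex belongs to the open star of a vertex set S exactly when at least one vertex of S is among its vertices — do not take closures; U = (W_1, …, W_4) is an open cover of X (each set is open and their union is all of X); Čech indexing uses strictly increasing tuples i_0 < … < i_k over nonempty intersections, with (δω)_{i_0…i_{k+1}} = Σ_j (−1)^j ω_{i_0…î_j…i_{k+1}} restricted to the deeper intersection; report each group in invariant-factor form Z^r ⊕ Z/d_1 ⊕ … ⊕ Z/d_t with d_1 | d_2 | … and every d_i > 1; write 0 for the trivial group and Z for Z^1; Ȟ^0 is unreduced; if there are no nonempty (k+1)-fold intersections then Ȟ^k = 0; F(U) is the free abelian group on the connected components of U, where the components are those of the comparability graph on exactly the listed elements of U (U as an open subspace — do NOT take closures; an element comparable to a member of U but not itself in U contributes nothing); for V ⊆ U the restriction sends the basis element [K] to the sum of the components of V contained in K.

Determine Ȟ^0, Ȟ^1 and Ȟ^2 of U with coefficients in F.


intersection data:
  W1={{t2},{t6},{t7},{t1,t2},{t1,t6},{t1,t7},{t2,t6},{t5,t7},{t6,t7},{t1,t6,t7}} W2={{t3},{t4},{t6},{t1,t6},{t2,t6},{t6,t7},{t1,t6,t7}} W3={{t5},{t5,t7}} W4={{t1},{t3},{t1,t2},{t1,t6},{t1,t7},{t1,t6,t7}}
  W12={{t6},{t1,t6},{t2,t6},{t6,t7},{t1,t6,t7}} W13={{t5,t7}} W14={{t1,t2},{t1,t6},{t1,t7},{t1,t6,t7}} W24={{t3},{t1,t6},{t1,t6,t7}}
  W124={{t1,t6},{t1,t6,t7}}
components per intersection:
  W1: {{t2},{t6},{t7},{t1,t2},{t1,t6},{t1,t7},{t2,t6},{t5,t7},{t6,t7},{t1,t6,t7}}
  W2: {{t3}} {{t4}} {{t6},{t1,t6},{t2,t6},{t6,t7},{t1,t6,t7}}
  W3: {{t5},{t5,t7}}
  W4: {{t1},{t1,t2},{t1,t6},{t1,t7},{t1,t6,t7}} {{t3}}
  W12: {{t6},{t1,t6},{t2,t6},{t6,t7},{t1,t6,t7}}
  W13: {{t5,t7}}
  W14: {{t1,t2}} {{t1,t6},{t1,t7},{t1,t6,t7}}
  W24: {{t3}} {{t1,t6},{t1,t6,t7}}
  W124: {{t1,t6},{t1,t6,t7}}
C dims 7,6,1; δ0: rk 4, SNF 1^4; δ1: rk 1, SNF 1^1
Ȟ^0 = (7 − 4) − 0 = 3, so Ȟ^0 ≅ Z^3
Ȟ^1 = (6 − 1) − 4 = 1, so Ȟ^1 ≅ Z
Ȟ^2 = (1 − 0) − 1 = 0, so Ȟ^2 ≅ 0

Ȟ^0 ≅ Z^3, Ȟ^1 ≅ Z and Ȟ^2 ≅ 0


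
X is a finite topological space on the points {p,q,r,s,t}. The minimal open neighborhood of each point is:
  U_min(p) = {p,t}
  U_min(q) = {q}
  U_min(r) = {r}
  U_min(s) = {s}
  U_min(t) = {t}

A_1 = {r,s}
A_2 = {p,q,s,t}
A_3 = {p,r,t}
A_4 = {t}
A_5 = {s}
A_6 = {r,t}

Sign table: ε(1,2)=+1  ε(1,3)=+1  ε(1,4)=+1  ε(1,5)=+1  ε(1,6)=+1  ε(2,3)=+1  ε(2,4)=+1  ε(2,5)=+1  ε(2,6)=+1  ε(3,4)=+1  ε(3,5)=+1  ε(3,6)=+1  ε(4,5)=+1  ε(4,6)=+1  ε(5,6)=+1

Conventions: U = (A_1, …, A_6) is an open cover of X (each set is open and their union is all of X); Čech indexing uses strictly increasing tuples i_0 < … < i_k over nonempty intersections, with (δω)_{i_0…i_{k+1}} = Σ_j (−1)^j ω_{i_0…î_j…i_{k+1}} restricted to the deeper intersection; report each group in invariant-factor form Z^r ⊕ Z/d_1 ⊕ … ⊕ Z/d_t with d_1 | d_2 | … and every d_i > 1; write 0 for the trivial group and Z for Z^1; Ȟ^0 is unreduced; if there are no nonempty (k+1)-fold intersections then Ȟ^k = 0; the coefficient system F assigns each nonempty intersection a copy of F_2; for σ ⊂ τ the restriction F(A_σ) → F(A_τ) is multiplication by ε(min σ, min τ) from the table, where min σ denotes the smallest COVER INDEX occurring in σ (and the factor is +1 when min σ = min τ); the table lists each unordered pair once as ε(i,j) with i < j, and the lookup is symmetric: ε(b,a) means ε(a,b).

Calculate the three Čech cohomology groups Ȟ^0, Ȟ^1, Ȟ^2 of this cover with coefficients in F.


Ȟ^0 = Z/2; Ȟ^1 = Z/2; Ȟ^2 = 0

nerve of the cover:
  A12={s} A13={r} A15={s} A16={r} A23={p,t} A24={t} A25={s} A26={t} A34={t} A36={r,t} A46={t}
  A125={s} A136={r} A234={t} A236={t} A246={t} A346={t}
  A2346={t}
C dims 6,11,6,1; δ0: rk_F2 5; δ1: rk_F2 5; δ2: rk_F2 1
Ȟ^0 = (6 − 5) − 0 = 1, so Ȟ^0 ≅ Z/2
Ȟ^1 = (11 − 5) − 5 = 1, so Ȟ^1 ≅ Z/2
Ȟ^2 = (6 − 1) − 5 = 0, so Ȟ^2 ≅ 0


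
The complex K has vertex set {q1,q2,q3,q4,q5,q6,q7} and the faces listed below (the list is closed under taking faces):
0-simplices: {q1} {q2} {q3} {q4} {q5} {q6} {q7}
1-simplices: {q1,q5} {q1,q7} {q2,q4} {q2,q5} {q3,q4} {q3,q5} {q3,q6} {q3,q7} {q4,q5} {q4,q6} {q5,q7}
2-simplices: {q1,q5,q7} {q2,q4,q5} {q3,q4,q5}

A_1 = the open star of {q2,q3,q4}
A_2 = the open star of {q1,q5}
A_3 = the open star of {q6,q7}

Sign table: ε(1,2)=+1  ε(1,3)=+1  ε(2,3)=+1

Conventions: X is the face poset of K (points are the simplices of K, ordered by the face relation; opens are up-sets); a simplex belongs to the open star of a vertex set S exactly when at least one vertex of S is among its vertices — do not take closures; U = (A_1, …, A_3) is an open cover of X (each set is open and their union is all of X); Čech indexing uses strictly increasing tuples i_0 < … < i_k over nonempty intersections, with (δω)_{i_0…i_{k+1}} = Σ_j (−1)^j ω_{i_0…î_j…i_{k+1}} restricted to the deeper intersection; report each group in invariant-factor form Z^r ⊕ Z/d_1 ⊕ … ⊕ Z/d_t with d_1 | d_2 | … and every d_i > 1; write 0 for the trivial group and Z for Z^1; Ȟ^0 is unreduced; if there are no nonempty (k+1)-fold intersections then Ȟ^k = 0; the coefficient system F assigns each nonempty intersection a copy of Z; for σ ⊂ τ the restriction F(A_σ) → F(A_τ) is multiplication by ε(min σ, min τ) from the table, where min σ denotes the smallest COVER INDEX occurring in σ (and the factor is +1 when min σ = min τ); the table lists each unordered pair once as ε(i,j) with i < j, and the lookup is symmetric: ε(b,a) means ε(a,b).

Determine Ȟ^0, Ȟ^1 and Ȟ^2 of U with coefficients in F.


Ȟ^0 ≅ Z, Ȟ^1 ≅ Z, Ȟ^2 ≅ 0

nerve of the cover:
  A1={{q2},{q3},{q4},{q2,q4},{q2,q5},{q3,q4},{q3,q5},{q3,q6},{q3,q7},{q4,q5},{q4,q6},{q2,q4,q5},{q3,q4,q5}} A2={{q1},{q5},{q1,q5},{q1,q7},{q2,q5},{q3,q5},{q4,q5},{q5,q7},{q1,q5,q7},{q2,q4,q5},{q3,q4,q5}} A3={{q6},{q7},{q1,q7},{q3,q6},{q3,q7},{q4,q6},{q5,q7},{q1,q5,q7}}
  A12={{q2,q5},{q3,q5},{q4,q5},{q2,q4,q5},{q3,q4,q5}} A13={{q3,q6},{q3,q7},{q4,q6}} A23={{q1,q7},{q5,q7},{q1,q5,q7}}
C dims 3,3; δ0: rk 2, SNF 1^2
Ȟ^0 = (3 − 2) − 0 = 1, so Ȟ^0 ≅ Z
Ȟ^1 = (3 − 0) − 2 = 1, so Ȟ^1 ≅ Z
Ȟ^2 = (0 − 0) − 0 = 0, so Ȟ^2 ≅ 0


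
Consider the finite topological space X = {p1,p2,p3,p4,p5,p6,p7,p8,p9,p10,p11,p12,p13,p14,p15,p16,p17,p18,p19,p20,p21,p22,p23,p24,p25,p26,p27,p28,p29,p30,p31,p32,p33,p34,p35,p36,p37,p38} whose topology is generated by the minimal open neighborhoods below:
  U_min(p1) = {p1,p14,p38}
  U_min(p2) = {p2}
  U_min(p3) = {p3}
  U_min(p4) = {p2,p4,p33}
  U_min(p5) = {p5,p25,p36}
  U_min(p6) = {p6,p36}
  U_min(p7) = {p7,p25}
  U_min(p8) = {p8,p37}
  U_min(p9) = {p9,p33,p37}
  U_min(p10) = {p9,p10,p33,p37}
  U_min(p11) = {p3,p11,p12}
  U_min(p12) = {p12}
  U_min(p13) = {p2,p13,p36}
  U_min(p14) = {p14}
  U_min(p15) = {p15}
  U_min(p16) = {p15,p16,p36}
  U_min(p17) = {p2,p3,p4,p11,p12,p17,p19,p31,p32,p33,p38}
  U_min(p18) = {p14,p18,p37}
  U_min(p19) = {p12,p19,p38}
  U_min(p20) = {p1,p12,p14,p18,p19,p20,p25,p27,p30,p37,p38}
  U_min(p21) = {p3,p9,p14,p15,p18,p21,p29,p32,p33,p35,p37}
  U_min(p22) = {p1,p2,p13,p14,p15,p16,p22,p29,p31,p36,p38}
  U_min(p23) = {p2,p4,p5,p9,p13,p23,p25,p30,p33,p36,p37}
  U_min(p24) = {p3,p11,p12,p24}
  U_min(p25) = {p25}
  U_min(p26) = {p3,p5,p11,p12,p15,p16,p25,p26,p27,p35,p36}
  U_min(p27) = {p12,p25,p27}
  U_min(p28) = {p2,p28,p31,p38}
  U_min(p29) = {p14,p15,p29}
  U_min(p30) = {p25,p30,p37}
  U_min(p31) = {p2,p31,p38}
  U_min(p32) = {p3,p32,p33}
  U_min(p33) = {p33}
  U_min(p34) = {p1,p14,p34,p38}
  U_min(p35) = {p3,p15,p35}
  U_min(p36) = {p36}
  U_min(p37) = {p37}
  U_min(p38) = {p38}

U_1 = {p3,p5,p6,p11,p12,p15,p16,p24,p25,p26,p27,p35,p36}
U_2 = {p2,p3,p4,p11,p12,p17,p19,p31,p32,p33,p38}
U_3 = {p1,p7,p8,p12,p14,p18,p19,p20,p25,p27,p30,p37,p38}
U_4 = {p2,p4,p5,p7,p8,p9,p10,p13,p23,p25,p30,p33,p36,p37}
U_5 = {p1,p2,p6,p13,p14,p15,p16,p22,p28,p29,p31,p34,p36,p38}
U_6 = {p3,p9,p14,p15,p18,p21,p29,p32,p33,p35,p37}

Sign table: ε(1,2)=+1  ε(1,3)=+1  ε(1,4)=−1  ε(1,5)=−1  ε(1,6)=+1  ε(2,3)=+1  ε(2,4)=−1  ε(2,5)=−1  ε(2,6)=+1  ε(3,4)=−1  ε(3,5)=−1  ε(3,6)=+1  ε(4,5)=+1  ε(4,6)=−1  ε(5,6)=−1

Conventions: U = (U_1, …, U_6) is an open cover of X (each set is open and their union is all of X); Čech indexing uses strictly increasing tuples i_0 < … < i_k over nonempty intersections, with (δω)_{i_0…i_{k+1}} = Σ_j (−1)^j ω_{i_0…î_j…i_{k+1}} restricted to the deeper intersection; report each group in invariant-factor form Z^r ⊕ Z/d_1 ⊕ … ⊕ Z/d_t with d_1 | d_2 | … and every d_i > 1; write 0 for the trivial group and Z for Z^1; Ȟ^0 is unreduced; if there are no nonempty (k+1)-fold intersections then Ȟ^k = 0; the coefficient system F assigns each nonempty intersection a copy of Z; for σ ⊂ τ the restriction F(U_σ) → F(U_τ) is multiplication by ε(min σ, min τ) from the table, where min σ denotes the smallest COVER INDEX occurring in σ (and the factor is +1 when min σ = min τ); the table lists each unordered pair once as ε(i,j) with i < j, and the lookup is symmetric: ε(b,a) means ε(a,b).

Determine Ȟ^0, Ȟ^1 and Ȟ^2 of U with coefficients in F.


nerve simplices:
  U12={p3,p11,p12} U13={p12,p25,p27} U14={p5,p25,p36} U15={p6,p15,p16,p36} U16={p3,p15,p35} U23={p12,p19,p38} U24={p2,p4,p33} U25={p2,p31,p38} U26={p3,p32,p33} U34={p7,p8,p25,p30,p37} U35={p1,p14,p38} U36={p14,p18,p37} U45={p2,p13,p36} U46={p9,p33,p37} U56={p14,p15,p29}
  U123={p12} U126={p3} U134={p25} U145={p36} U156={p15} U235={p38} U245={p2} U246={p33} U346={p37} U356={p14}
C dims 6,15,10; δ0: rk 5, SNF 1^5; δ1: rk 10, SNF 1^9·2
degree 0: 6−5−0 = 1 → Ȟ^0 ≅ Z
degree 1: 15−10−5 = 0 → Ȟ^1 ≅ 0
degree 2: 10−0−10 = 0 plus torsion [2] → Ȟ^2 ≅ Z/2

Ȟ^0(U;F) ≅ Z, Ȟ^1(U;F) ≅ 0 and Ȟ^2(U;F) ≅ Z/2


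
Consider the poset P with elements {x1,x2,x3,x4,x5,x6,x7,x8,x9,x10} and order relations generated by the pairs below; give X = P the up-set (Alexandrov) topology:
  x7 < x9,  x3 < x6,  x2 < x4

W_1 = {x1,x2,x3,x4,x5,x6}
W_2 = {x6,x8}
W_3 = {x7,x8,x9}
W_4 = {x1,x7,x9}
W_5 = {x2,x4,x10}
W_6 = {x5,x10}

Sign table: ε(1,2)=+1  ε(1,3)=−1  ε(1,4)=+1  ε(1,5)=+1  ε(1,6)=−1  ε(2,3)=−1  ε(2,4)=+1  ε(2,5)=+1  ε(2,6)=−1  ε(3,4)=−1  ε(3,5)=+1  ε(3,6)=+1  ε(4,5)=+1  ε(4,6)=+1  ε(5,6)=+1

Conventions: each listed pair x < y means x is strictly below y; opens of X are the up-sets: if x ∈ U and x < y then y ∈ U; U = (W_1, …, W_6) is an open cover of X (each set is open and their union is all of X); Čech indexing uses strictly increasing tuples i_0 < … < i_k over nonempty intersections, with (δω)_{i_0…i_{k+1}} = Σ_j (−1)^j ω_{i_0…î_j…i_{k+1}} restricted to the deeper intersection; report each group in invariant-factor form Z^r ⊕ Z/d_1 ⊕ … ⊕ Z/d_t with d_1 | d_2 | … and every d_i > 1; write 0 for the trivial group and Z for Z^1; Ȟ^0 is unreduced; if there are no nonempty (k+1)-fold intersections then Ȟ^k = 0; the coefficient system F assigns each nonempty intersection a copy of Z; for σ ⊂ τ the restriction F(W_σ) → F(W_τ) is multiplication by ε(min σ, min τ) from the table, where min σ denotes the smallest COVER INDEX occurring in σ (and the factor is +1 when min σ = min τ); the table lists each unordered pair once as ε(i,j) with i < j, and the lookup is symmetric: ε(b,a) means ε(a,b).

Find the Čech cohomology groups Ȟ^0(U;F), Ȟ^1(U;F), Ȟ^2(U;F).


Ȟ^0(U;F) ≅ 0; Ȟ^1(U;F) ≅ Z ⊕ Z/2; Ȟ^2(U;F) ≅ 0

intersection data:
  W12={x6} W14={x1} W15={x2,x4} W16={x5} W23={x8} W34={x7,x9} W56={x10}
C dims 6,7; δ0: rk 6, SNF 1^5·2
Ȟ^0 = (6 − 6) − 0 = 0, so Ȟ^0 ≅ 0
Ȟ^1 = (7 − 0) − 6 = 1 plus torsion [2], so Ȟ^1 ≅ Z ⊕ Z/2
Ȟ^2 = (0 − 0) − 0 = 0, so Ȟ^2 ≅ 0


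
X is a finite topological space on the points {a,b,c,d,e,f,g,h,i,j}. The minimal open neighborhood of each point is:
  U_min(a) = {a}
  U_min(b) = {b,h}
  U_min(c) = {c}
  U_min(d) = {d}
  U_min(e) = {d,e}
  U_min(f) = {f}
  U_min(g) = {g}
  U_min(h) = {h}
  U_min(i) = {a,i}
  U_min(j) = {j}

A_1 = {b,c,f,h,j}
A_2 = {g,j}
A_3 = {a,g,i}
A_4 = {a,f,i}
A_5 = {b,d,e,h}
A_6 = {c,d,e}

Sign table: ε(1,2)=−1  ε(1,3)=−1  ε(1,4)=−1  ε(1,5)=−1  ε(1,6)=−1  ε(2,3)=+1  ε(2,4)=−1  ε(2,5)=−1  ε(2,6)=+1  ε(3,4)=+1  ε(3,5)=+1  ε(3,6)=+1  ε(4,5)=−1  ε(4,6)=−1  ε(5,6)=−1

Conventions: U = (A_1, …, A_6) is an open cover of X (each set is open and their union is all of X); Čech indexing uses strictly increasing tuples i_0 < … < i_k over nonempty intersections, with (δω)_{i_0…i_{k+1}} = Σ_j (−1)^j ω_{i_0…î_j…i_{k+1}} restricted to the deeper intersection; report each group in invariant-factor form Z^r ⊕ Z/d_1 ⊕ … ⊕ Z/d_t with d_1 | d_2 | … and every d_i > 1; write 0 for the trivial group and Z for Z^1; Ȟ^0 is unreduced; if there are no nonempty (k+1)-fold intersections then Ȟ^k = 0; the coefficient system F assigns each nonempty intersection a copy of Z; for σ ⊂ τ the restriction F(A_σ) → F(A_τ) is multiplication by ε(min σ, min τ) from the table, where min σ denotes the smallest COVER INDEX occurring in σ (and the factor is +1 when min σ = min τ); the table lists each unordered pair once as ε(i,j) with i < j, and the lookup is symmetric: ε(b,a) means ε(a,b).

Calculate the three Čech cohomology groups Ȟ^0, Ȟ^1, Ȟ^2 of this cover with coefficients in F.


Ȟ^0 = 0,  Ȟ^1 = Z ⊕ Z/2,  Ȟ^2 = 0

nerve of the cover:
  A12={j} A14={f} A15={b,h} A16={c} A23={g} A34={a,i} A56={d,e}
C dims 6,7; δ0: rk 6, SNF 1^5·2
Ȟ^0 = (6 − 6) − 0 = 0, so Ȟ^0 ≅ 0
Ȟ^1 = (7 − 0) − 6 = 1 plus torsion [2], so Ȟ^1 ≅ Z ⊕ Z/2
Ȟ^2 = (0 − 0) − 0 = 0, so Ȟ^2 ≅ 0


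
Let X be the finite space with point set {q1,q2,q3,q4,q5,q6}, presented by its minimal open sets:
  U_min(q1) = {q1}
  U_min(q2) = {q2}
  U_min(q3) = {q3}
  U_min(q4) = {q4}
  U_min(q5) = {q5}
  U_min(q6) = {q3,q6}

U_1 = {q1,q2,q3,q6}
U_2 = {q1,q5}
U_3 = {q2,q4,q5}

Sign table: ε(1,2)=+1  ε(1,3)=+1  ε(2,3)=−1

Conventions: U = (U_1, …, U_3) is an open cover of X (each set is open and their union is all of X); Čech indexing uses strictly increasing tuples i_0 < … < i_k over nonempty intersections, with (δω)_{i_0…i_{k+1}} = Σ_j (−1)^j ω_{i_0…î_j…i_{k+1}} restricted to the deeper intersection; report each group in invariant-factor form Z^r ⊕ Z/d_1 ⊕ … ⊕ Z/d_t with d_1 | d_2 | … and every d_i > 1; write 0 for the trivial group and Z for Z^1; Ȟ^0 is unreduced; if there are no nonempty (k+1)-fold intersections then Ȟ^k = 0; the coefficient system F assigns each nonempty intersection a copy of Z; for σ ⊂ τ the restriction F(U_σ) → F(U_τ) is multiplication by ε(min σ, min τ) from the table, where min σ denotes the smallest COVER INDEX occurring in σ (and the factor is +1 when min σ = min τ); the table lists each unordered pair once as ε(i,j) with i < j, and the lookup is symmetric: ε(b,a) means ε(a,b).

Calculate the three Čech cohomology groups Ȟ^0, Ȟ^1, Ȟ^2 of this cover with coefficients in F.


cover nerve:
  U12={q1} U13={q2} U23={q5}
C dims 3,3; δ0: rk 3, SNF 1^2·2
Ȟ^0: (3−3)−0=0 ⇒ 0
Ȟ^1: (3−0)−3=0 plus torsion [2] ⇒ Z/2
Ȟ^2: (0−0)−0=0 ⇒ 0

Ȟ^0 ≅ 0,  Ȟ^1 ≅ Z/2,  Ȟ^2 ≅ 0


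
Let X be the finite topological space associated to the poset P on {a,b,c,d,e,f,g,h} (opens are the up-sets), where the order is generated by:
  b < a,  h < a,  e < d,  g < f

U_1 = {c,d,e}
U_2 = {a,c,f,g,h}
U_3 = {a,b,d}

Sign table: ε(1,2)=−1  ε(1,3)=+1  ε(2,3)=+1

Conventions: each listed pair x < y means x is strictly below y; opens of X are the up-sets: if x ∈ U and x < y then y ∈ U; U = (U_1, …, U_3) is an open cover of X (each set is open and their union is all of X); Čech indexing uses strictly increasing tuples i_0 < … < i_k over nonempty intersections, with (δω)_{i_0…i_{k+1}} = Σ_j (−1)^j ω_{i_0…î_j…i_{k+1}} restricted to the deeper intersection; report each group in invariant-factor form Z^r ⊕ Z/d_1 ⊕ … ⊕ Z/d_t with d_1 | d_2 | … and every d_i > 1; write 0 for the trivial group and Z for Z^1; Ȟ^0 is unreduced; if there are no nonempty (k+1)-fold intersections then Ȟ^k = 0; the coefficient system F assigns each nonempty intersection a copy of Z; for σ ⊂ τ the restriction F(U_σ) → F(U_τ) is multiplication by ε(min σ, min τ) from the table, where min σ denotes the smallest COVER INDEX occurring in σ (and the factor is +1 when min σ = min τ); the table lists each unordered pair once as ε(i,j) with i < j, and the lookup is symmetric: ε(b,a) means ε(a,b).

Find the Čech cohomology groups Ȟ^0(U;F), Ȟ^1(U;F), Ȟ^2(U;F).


nonempty overlaps:
  U12={c} U13={d} U23={a}
C dims 3,3; δ0: rk 3, SNF 1^2·2
degree 0: 3−3−0 = 0 → Ȟ^0 ≅ 0
degree 1: 3−0−3 = 0 plus torsion [2] → Ȟ^1 ≅ Z/2
degree 2: 0−0−0 = 0 → Ȟ^2 ≅ 0

Ȟ^0 ≅ 0; Ȟ^1 ≅ Z/2; Ȟ^2 ≅ 0


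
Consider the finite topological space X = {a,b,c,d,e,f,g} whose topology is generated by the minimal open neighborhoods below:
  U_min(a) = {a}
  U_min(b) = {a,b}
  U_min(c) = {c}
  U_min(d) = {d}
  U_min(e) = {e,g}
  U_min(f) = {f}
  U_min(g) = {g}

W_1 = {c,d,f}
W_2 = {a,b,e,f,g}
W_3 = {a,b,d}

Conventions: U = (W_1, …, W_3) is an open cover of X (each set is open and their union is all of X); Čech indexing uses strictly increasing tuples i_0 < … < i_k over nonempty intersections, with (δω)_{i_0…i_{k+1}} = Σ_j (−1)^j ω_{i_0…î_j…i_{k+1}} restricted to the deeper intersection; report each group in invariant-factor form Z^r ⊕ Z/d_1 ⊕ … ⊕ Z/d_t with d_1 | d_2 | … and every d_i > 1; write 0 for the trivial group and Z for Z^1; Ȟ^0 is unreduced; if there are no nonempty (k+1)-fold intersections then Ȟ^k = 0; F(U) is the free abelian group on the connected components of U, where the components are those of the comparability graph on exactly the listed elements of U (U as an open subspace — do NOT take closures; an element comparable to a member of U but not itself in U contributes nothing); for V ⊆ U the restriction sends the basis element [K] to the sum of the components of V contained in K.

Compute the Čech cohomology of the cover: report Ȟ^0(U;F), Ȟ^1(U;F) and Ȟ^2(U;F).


nonempty intersections:
  W12={f} W13={d} W23={a,b}
components per intersection:
  W1: {c} {d} {f}
  W2: {a,b} {e,g} {f}
  W3: {a,b} {d}
  W12: {f}
  W13: {d}
  W23: {a,b}
C dims 8,3; δ0: rk 3, SNF 1^3
Ȟ^0: (8−3)−0=5 ⇒ Z^5
Ȟ^1: (3−0)−3=0 ⇒ 0
Ȟ^2: (0−0)−0=0 ⇒ 0

Ȟ^0(U;F) ≅ Z^5,  Ȟ^1(U;F) ≅ 0,  Ȟ^2(U;F) ≅ 0


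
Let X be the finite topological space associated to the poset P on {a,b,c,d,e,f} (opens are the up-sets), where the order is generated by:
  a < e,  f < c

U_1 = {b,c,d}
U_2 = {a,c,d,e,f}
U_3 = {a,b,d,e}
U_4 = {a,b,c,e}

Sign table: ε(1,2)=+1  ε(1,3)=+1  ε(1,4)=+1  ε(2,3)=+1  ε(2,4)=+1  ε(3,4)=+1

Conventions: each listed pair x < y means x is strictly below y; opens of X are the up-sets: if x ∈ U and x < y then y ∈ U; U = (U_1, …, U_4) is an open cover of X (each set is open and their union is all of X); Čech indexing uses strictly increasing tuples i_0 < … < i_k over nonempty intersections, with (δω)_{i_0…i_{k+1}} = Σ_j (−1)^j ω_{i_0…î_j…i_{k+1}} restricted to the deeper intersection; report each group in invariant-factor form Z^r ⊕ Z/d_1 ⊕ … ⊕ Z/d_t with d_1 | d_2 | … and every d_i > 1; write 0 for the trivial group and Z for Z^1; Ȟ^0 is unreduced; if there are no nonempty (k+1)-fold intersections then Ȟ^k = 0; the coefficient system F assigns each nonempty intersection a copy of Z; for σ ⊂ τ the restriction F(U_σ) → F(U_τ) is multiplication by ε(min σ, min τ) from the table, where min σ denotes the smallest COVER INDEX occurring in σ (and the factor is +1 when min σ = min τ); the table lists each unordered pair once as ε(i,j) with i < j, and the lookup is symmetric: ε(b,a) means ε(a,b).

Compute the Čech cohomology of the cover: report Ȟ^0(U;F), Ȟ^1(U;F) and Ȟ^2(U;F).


intersection data:
  U12={c,d} U13={b,d} U14={b,c} U23={a,d,e} U24={a,c,e} U34={a,b,e}
  U123={d} U124={c} U134={b} U234={a,e}
C dims 4,6,4; δ0: rk 3, SNF 1^3; δ1: rk 3, SNF 1^3
Ȟ^0 = (4 − 3) − 0 = 1, so Ȟ^0 ≅ Z
Ȟ^1 = (6 − 3) − 3 = 0, so Ȟ^1 ≅ 0
Ȟ^2 = (4 − 0) − 3 = 1, so Ȟ^2 ≅ Z

Ȟ^0(U;F) ≅ Z; Ȟ^1(U;F) ≅ 0; Ȟ^2(U;F) ≅ Z


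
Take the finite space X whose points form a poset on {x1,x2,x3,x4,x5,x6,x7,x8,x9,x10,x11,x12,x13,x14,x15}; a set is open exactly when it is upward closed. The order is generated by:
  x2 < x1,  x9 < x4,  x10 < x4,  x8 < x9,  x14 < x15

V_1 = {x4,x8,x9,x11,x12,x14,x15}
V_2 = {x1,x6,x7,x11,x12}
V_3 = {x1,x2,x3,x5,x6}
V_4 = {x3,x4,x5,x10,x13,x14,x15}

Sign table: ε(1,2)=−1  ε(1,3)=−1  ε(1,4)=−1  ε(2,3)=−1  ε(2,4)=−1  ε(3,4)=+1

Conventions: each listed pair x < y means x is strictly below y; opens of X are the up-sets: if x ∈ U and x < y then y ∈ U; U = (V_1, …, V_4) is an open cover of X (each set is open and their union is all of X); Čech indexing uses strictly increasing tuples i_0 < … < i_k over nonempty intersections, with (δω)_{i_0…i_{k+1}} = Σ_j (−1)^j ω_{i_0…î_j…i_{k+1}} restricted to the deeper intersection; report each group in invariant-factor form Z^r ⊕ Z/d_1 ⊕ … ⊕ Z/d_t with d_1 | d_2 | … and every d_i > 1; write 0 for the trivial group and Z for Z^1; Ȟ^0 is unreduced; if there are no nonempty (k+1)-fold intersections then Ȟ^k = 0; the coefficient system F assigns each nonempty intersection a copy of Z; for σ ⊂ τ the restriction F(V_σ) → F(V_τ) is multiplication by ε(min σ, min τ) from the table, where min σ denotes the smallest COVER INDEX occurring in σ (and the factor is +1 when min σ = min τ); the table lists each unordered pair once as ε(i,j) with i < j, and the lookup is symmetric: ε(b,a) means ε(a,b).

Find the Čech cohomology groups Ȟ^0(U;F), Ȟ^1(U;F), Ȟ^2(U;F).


Ȟ^0 = 0, Ȟ^1 = Z/2 and Ȟ^2 = 0

intersection data:
  V12={x11,x12} V14={x4,x14,x15} V23={x1,x6} V34={x3,x5}
C dims 4,4; δ0: rk 4, SNF 1^3·2
Ȟ^0 = (4 − 4) − 0 = 0, so Ȟ^0 ≅ 0
Ȟ^1 = (4 − 0) − 4 = 0 plus torsion [2], so Ȟ^1 ≅ Z/2
Ȟ^2 = (0 − 0) − 0 = 0, so Ȟ^2 ≅ 0


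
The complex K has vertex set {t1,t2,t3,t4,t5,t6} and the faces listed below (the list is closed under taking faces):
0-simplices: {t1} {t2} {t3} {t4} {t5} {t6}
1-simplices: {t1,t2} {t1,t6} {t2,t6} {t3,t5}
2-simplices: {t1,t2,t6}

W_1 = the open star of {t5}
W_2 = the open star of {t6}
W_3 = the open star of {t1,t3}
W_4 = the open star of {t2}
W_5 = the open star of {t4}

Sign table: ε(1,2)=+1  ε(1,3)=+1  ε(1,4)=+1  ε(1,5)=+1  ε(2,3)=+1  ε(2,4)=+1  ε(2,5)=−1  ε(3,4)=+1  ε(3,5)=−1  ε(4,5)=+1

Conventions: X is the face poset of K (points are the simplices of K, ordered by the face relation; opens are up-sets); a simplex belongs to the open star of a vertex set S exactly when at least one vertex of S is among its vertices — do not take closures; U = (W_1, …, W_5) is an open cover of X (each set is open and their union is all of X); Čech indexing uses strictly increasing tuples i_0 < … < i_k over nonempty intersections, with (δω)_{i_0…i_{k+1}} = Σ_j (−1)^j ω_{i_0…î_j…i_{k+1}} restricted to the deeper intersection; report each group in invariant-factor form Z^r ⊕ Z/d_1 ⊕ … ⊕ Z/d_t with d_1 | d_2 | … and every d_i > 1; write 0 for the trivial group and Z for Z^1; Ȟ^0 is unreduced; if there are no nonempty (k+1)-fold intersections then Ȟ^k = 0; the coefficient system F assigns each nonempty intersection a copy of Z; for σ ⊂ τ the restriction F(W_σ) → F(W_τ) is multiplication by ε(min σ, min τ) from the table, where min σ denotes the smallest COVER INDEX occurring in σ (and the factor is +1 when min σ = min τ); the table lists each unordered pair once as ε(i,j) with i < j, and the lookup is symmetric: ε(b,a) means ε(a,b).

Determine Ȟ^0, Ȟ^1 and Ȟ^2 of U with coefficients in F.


nonempty overlaps:
  W1={{t5},{t3,t5}} W2={{t6},{t1,t6},{t2,t6},{t1,t2,t6}} W3={{t1},{t3},{t1,t2},{t1,t6},{t3,t5},{t1,t2,t6}} W4={{t2},{t1,t2},{t2,t6},{t1,t2,t6}} W5={{t4}}
  W13={{t3,t5}} W23={{t1,t6},{t1,t2,t6}} W24={{t2,t6},{t1,t2,t6}} W34={{t1,t2},{t1,t2,t6}}
  W234={{t1,t2,t6}}
C dims 5,4,1; δ0: rk 3, SNF 1^3; δ1: rk 1, SNF 1^1
degree 0: 5−3−0 = 2 → Ȟ^0 ≅ Z^2
degree 1: 4−1−3 = 0 → Ȟ^1 ≅ 0
degree 2: 1−0−1 = 0 → Ȟ^2 ≅ 0

Ȟ^0(U;F) ≅ Z^2, Ȟ^1(U;F) ≅ 0, Ȟ^2(U;F) ≅ 0


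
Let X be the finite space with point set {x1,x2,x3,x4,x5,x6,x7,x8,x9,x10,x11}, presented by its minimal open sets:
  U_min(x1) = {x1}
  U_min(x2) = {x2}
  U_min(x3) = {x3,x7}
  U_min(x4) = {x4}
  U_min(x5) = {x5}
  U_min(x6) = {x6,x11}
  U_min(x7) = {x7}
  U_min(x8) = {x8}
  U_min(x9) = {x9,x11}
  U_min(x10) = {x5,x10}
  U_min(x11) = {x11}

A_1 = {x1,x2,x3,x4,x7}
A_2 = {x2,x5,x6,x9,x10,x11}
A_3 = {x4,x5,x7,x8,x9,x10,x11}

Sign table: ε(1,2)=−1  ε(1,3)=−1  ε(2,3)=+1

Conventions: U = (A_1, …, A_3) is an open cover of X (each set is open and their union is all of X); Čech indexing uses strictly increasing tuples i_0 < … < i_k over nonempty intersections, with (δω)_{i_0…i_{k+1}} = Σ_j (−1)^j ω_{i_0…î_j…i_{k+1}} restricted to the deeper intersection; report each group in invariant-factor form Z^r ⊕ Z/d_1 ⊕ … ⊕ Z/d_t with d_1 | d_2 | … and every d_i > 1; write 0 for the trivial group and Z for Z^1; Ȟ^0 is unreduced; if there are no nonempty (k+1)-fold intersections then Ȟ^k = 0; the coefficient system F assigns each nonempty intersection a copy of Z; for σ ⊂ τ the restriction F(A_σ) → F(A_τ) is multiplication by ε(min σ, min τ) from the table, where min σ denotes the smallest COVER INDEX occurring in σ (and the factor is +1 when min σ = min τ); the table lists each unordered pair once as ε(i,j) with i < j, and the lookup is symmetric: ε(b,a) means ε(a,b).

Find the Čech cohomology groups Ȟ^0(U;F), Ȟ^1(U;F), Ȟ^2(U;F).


Ȟ^0 = Z, Ȟ^1 = Z, Ȟ^2 = 0

nerve of the cover:
  A12={x2} A13={x4,x7} A23={x5,x9,x10,x11}
C dims 3,3; δ0: rk 2, SNF 1^2
Ȟ^0 = (3 − 2) − 0 = 1, so Ȟ^0 ≅ Z
Ȟ^1 = (3 − 0) − 2 = 1, so Ȟ^1 ≅ Z
Ȟ^2 = (0 − 0) − 0 = 0, so Ȟ^2 ≅ 0


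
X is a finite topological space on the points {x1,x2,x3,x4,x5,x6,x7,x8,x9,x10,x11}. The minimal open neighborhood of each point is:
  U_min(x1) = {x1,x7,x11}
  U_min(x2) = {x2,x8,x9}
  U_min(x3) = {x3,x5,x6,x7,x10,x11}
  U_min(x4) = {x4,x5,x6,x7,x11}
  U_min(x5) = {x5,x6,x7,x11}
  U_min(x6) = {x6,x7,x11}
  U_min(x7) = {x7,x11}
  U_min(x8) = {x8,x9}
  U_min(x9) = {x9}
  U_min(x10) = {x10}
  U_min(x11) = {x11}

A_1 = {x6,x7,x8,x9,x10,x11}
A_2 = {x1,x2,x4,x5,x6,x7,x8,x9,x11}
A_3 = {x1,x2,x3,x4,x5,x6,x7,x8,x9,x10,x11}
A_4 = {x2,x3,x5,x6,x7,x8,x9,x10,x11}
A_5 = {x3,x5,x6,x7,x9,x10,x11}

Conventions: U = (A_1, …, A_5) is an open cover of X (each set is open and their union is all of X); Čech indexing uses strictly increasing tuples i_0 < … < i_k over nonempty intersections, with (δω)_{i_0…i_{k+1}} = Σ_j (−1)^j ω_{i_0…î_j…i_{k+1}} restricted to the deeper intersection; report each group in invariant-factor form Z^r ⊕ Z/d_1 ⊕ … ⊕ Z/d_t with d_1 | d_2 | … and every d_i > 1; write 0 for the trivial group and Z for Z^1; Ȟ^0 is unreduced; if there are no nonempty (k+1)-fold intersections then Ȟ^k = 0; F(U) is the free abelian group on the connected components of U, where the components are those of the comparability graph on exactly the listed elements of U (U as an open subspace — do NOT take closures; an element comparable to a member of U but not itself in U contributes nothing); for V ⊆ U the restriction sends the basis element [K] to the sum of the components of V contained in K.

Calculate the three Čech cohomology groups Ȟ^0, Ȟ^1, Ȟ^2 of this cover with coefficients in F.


Ȟ^0 ≅ Z^2; Ȟ^1 ≅ 0; Ȟ^2 ≅ 0

cover nerve:
  A12={x6,x7,x8,x9,x11} A13={x6,x7,x8,x9,x10,x11} A14={x6,x7,x8,x9,x10,x11} A15={x6,x7,x9,x10,x11} A23={x1,x2,x4,x5,x6,x7,x8,x9,x11} A24={x2,x5,x6,x7,x8,x9,x11} A25={x5,x6,x7,x9,x11} A34={x2,x3,x5,x6,x7,x8,x9,x10,x11} A35={x3,x5,x6,x7,x9,x10,x11} A45={x3,x5,x6,x7,x9,x10,x11}
  A123={x6,x7,x8,x9,x11} A124={x6,x7,x8,x9,x11} A125={x6,x7,x9,x11} A134={x6,x7,x8,x9,x10,x11} A135={x6,x7,x9,x10,x11} A145={x6,x7,x9,x10,x11} A234={x2,x5,x6,x7,x8,x9,x11} A235={x5,x6,x7,x9,x11} A245={x5,x6,x7,x9,x11} A345={x3,x5,x6,x7,x9,x10,x11}
  A1234={x6,x7,x8,x9,x11} A1235={x6,x7,x9,x11} A1245={x6,x7,x9,x11} A1345={x6,x7,x9,x10,x11} A2345={x5,x6,x7,x9,x11}
  A12345={x6,x7,x9,x11}
components per intersection:
  A1: {x6,x7,x11} {x8,x9} {x10}
  A2: {x1,x4,x5,x6,x7,x11} {x2,x8,x9}
  A3: {x1,x3,x4,x5,x6,x7,x10,x11} {x2,x8,x9}
  A4: {x2,x8,x9} {x3,x5,x6,x7,x10,x11}
  A5: {x3,x5,x6,x7,x10,x11} {x9}
  A12: {x6,x7,x11} {x8,x9}
  A13: {x6,x7,x11} {x8,x9} {x10}
  A14: {x6,x7,x11} {x8,x9} {x10}
  A15: {x6,x7,x11} {x9} {x10}
  A23: {x1,x4,x5,x6,x7,x11} {x2,x8,x9}
  A24: {x2,x8,x9} {x5,x6,x7,x11}
  A25: {x5,x6,x7,x11} {x9}
  A34: {x2,x8,x9} {x3,x5,x6,x7,x10,x11}
  A35: {x3,x5,x6,x7,x10,x11} {x9}
  A45: {x3,x5,x6,x7,x10,x11} {x9}
  A123: {x6,x7,x11} {x8,x9}
  A124: {x6,x7,x11} {x8,x9}
  A125: {x6,x7,x11} {x9}
  A134: {x6,x7,x11} {x8,x9} {x10}
  A135: {x6,x7,x11} {x9} {x10}
  A145: {x6,x7,x11} {x9} {x10}
  A234: {x2,x8,x9} {x5,x6,x7,x11}
  A235: {x5,x6,x7,x11} {x9}
  A245: {x5,x6,x7,x11} {x9}
  A345: {x3,x5,x6,x7,x10,x11} {x9}
  A1234: {x6,x7,x11} {x8,x9}
  A1235: {x6,x7,x11} {x9}
  A1245: {x6,x7,x11} {x9}
  A1345: {x6,x7,x11} {x9} {x10}
  A2345: {x5,x6,x7,x11} {x9}
  A12345: {x6,x7,x11} {x9}
C dims 11,23,23,11; δ0: rk 9, SNF 1^9; δ1: rk 14, SNF 1^14; δ2: rk 9, SNF 1^9
Ȟ^0: (11−9)−0=2 ⇒ Z^2
Ȟ^1: (23−14)−9=0 ⇒ 0
Ȟ^2: (23−9)−14=0 ⇒ 0


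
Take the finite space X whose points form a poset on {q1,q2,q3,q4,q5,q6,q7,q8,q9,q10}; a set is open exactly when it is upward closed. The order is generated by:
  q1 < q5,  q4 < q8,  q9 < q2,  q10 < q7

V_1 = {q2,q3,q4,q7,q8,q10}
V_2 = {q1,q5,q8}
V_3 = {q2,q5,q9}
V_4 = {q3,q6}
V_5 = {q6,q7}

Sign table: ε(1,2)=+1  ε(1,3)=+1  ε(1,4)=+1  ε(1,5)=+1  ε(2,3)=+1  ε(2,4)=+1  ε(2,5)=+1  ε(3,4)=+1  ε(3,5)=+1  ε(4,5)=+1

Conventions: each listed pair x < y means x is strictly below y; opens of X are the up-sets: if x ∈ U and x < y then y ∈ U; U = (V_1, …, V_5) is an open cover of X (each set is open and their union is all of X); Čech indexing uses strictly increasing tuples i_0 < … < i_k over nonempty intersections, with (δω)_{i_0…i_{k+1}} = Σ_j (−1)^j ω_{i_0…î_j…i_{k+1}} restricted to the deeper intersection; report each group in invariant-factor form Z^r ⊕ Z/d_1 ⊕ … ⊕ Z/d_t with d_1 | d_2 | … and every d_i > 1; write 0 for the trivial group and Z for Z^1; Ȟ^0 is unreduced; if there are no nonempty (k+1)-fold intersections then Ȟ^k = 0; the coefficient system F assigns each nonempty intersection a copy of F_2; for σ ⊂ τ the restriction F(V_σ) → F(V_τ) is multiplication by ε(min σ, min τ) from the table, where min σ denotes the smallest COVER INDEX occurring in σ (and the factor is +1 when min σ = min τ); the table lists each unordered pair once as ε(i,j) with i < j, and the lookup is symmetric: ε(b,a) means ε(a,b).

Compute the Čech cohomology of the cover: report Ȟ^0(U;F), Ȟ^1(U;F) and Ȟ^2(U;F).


cover nerve:
  V12={q8} V13={q2} V14={q3} V15={q7} V23={q5} V45={q6}
C dims 5,6; δ0: rk_F2 4
Ȟ^0: (5−4)−0=1 ⇒ Z/2
Ȟ^1: (6−0)−4=2 ⇒ Z/2 ⊕ Z/2
Ȟ^2: (0−0)−0=0 ⇒ 0

Ȟ^0 = Z/2, Ȟ^1 = Z/2 ⊕ Z/2, Ȟ^2 = 0
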